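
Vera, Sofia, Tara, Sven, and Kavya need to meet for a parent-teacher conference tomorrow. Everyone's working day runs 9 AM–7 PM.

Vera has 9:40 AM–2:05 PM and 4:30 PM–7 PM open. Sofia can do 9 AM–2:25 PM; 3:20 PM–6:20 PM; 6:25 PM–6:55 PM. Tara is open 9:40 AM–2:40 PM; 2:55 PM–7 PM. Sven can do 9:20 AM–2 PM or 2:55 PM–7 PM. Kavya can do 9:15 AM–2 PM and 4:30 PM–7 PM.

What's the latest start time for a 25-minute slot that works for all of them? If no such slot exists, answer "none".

Vera ∩ Sofia: 09:40-14:05, 16:30-18:20, 18:25-18:55.
Vera ∩ Sofia ∩ Tara: 09:40-14:05, 16:30-18:20, 18:25-18:55.
Vera ∩ Sofia ∩ Tara ∩ Sven: 09:40-14:00, 16:30-18:20, 18:25-18:55.
Vera ∩ Sofia ∩ Tara ∩ Sven ∩ Kavya: 09:40-14:00, 16:30-18:20, 18:25-18:55.
The last common window of at least 25 minutes is 18:25-18:55; a 25-minute meeting can start as late as 18:30 and still end by 18:55.

18:30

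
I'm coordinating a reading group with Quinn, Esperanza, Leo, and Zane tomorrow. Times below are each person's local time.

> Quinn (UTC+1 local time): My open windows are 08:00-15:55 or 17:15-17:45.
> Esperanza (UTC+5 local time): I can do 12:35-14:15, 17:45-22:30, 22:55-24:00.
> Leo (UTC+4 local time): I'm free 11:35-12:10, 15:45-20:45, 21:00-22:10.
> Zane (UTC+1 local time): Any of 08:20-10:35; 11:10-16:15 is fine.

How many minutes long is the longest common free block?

Quinn in UTC: 07:00-14:55, 16:15-16:45 (subtract 1h to convert from UTC+1).
Esperanza in UTC: 07:35-09:15, 12:45-17:30, 17:55-19:00 (subtract 5h to convert from UTC+5).
Leo in UTC: 07:35-08:10, 11:45-16:45, 17:00-18:10 (subtract 4h to convert from UTC+4).
Zane in UTC: 07:20-09:35, 10:10-15:15 (subtract 1h to convert from UTC+1).
Quinn ∩ Esperanza: 07:35-09:15, 12:45-14:55, 16:15-16:45.
Quinn ∩ Esperanza ∩ Leo: 07:35-08:10, 12:45-14:55, 16:15-16:45.
Quinn ∩ Esperanza ∩ Leo ∩ Zane: 07:35-08:10, 12:45-14:55.
The longest is 12:45-14:55 at 130 minutes.

130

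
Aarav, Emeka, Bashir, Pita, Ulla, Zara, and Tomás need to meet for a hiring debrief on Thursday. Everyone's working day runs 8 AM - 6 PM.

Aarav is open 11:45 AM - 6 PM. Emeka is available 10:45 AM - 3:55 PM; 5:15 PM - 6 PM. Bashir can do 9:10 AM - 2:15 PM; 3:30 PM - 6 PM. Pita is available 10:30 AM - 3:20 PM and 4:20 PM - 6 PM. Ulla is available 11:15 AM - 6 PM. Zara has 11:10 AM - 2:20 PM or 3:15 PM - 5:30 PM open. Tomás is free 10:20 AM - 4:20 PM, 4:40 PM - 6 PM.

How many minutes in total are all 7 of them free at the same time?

165

Aarav ∩ Emeka: 11:45-15:55, 17:15-18:00.
Aarav ∩ Emeka ∩ Bashir: 11:45-14:15, 15:30-15:55, 17:15-18:00.
Aarav ∩ Emeka ∩ Bashir ∩ Pita: 11:45-14:15, 17:15-18:00.
Aarav ∩ Emeka ∩ Bashir ∩ Pita ∩ Ulla: 11:45-14:15, 17:15-18:00.
Aarav ∩ Emeka ∩ Bashir ∩ Pita ∩ Ulla ∩ Zara: 11:45-14:15, 17:15-17:30.
Aarav ∩ Emeka ∩ Bashir ∩ Pita ∩ Ulla ∩ Zara ∩ Tomás: 11:45-14:15, 17:15-17:30.
Summing the common windows: 150 + 15 = 165 minutes.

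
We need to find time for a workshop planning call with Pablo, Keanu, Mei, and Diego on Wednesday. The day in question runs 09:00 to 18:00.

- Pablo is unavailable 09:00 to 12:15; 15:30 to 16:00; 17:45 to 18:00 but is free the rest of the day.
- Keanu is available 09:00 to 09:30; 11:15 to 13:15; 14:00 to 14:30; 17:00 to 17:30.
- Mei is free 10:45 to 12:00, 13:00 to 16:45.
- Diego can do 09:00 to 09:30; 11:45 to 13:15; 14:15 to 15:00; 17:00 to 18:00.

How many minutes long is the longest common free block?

Pablo free: 12:15-15:30, 16:00-17:45 (invert busy blocks within the working day).
Keanu free: 09:00-09:30, 11:15-13:15, 14:00-14:30, 17:00-17:30.
Mei free: 10:45-12:00, 13:00-16:45.
Diego free: 09:00-09:30, 11:45-13:15, 14:15-15:00, 17:00-18:00.
Pablo ∩ Keanu: 12:15-13:15, 14:00-14:30, 17:00-17:30.
Pablo ∩ Keanu ∩ Mei: 13:00-13:15, 14:00-14:30.
Pablo ∩ Keanu ∩ Mei ∩ Diego: 13:00-13:15, 14:15-14:30.
So the common availability across everyone is 13:00-13:15, 14:15-14:30.
The longest is 13:00-13:15 at 15 minutes.

15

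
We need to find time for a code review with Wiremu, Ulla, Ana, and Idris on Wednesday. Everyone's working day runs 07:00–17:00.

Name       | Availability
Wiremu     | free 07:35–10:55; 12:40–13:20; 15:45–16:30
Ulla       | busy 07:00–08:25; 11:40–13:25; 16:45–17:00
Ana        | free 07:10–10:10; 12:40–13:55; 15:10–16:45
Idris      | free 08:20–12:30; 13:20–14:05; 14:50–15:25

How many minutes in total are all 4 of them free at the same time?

Wiremu free: 07:35-10:55, 12:40-13:20, 15:45-16:30.
Ulla free: 08:25-11:40, 13:25-16:45 (invert busy blocks within the working day).
Ana free: 07:10-10:10, 12:40-13:55, 15:10-16:45.
Idris free: 08:20-12:30, 13:20-14:05, 14:50-15:25.
Wiremu ∩ Ulla: 08:25-10:55, 15:45-16:30.
Wiremu ∩ Ulla ∩ Ana: 08:25-10:10, 15:45-16:30.
Wiremu ∩ Ulla ∩ Ana ∩ Idris: 08:25-10:10.
That's a single block of 105 minutes.

105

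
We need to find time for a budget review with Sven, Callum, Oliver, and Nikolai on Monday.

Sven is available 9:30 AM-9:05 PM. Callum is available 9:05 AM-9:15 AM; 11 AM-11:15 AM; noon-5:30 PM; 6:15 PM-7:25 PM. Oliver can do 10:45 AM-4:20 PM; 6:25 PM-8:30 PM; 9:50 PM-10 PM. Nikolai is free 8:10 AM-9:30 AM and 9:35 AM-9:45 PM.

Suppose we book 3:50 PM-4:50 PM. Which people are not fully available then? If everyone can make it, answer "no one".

Oliver

Sven: free for 15:50-16:50. Callum: free for 15:50-16:50. Oliver: not fully free for 15:50-16:50. Nikolai: free for 15:50-16:50.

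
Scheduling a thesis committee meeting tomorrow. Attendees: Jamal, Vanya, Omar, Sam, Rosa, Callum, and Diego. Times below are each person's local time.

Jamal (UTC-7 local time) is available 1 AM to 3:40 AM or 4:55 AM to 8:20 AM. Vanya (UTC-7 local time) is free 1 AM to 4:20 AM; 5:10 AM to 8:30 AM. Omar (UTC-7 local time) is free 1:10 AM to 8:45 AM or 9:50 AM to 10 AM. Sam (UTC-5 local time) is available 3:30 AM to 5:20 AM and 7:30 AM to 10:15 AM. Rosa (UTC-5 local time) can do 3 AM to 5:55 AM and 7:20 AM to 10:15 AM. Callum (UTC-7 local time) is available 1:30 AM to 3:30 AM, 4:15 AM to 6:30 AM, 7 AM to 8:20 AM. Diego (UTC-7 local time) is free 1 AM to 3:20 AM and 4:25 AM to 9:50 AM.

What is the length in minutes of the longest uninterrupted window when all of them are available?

110

Jamal in UTC: 08:00-10:40, 11:55-15:20 (add 7h to convert from UTC-7).
Vanya in UTC: 08:00-11:20, 12:10-15:30 (add 7h to convert from UTC-7).
Omar in UTC: 08:10-15:45, 16:50-17:00 (add 7h to convert from UTC-7).
Sam in UTC: 08:30-10:20, 12:30-15:15 (add 5h to convert from UTC-5).
Rosa in UTC: 08:00-10:55, 12:20-15:15 (add 5h to convert from UTC-5).
Callum in UTC: 08:30-10:30, 11:15-13:30, 14:00-15:20 (add 7h to convert from UTC-7).
Diego in UTC: 08:00-10:20, 11:25-16:50 (add 7h to convert from UTC-7).
Jamal ∩ Vanya: 08:00-10:40, 12:10-15:20.
Jamal ∩ Vanya ∩ Omar: 08:10-10:40, 12:10-15:20.
Jamal ∩ Vanya ∩ Omar ∩ Sam: 08:30-10:20, 12:30-15:15.
Jamal ∩ Vanya ∩ Omar ∩ Sam ∩ Rosa: 08:30-10:20, 12:30-15:15.
Jamal ∩ Vanya ∩ Omar ∩ Sam ∩ Rosa ∩ Callum: 08:30-10:20, 12:30-13:30, 14:00-15:15.
Jamal ∩ Vanya ∩ Omar ∩ Sam ∩ Rosa ∩ Callum ∩ Diego: 08:30-10:20, 12:30-13:30, 14:00-15:15.
The longest is 08:30-10:20 at 110 minutes.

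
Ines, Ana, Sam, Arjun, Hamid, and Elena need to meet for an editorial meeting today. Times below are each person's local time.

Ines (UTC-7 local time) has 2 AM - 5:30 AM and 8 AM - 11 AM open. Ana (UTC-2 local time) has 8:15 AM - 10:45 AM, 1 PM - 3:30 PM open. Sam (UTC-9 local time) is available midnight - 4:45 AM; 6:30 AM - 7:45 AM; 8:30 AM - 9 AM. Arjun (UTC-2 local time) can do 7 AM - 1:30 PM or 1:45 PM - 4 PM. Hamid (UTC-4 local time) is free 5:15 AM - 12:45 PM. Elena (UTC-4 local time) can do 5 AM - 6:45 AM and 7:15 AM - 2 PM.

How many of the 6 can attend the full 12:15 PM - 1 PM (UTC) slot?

4

Ines in UTC: 09:00-12:30, 15:00-18:00 (add 7h to convert from UTC-7).
Ana in UTC: 10:15-12:45, 15:00-17:30 (add 2h to convert from UTC-2).
Sam in UTC: 09:00-13:45, 15:30-16:45, 17:30-18:00 (add 9h to convert from UTC-9).
Arjun in UTC: 09:00-15:30, 15:45-18:00 (add 2h to convert from UTC-2).
Hamid in UTC: 09:15-16:45 (add 4h to convert from UTC-4).
Elena in UTC: 09:00-10:45, 11:15-18:00 (add 4h to convert from UTC-4).
Sam, Arjun, Hamid, and Elena can make the full 12:15-13:00 slot — that's 4.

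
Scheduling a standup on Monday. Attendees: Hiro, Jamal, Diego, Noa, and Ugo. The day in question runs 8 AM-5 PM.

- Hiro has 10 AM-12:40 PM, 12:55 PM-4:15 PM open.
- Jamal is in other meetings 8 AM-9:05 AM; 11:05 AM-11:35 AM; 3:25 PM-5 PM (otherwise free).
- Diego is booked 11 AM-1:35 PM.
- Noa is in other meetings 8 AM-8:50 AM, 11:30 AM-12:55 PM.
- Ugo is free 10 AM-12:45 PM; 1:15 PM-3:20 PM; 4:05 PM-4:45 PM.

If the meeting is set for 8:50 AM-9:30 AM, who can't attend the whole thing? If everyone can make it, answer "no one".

Hiro, Jamal, Ugo

Hiro free: 10:00-12:40, 12:55-16:15.
Jamal free: 09:05-11:05, 11:35-15:25 (invert busy blocks within the working day).
Diego free: 08:00-11:00, 13:35-17:00 (invert busy blocks within the working day).
Noa free: 08:50-11:30, 12:55-17:00 (invert busy blocks within the working day).
Ugo free: 10:00-12:45, 13:15-15:20, 16:05-16:45.
Hiro: not fully free for 08:50-09:30. Jamal: not fully free for 08:50-09:30. Diego: free for 08:50-09:30. Noa: free for 08:50-09:30. Ugo: not fully free for 08:50-09:30.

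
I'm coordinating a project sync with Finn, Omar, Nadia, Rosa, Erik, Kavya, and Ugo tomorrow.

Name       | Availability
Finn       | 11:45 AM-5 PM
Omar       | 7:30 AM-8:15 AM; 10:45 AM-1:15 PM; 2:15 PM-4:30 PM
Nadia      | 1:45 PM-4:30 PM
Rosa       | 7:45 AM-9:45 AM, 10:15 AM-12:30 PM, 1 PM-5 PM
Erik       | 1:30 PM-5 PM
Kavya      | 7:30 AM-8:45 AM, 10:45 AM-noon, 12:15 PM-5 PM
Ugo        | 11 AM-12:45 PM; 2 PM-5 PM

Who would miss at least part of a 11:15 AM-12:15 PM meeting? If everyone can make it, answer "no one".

Finn: not fully free for 11:15-12:15. Omar: free for 11:15-12:15. Nadia: not fully free for 11:15-12:15. Rosa: free for 11:15-12:15. Erik: not fully free for 11:15-12:15. Kavya: not fully free for 11:15-12:15. Ugo: free for 11:15-12:15.

Erik, Finn, Kavya, Nadia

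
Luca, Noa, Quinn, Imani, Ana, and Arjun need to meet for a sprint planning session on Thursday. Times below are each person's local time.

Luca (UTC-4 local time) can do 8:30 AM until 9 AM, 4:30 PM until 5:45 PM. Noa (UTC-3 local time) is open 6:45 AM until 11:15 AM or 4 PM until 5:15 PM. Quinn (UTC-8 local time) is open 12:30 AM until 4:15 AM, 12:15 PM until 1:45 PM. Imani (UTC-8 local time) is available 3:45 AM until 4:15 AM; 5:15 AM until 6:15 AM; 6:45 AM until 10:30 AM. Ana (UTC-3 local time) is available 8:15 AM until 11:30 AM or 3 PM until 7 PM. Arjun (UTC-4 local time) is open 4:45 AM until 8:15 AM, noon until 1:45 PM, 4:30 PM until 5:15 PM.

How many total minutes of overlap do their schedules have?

0

Luca in UTC: 12:30-13:00, 20:30-21:45 (add 4h to convert from UTC-4).
Noa in UTC: 09:45-14:15, 19:00-20:15 (add 3h to convert from UTC-3).
Quinn in UTC: 08:30-12:15, 20:15-21:45 (add 8h to convert from UTC-8).
Imani in UTC: 11:45-12:15, 13:15-14:15, 14:45-18:30 (add 8h to convert from UTC-8).
Ana in UTC: 11:15-14:30, 18:00-22:00 (add 3h to convert from UTC-3).
Arjun in UTC: 08:45-12:15, 16:00-17:45, 20:30-21:15 (add 4h to convert from UTC-4).
Luca ∩ Noa: 12:30-13:00.
Luca ∩ Noa ∩ Quinn: ∅.
Luca ∩ Noa ∩ Quinn ∩ Imani: ∅.
Luca ∩ Noa ∩ Quinn ∩ Imani ∩ Ana: ∅.
Luca ∩ Noa ∩ Quinn ∩ Imani ∩ Ana ∩ Arjun: ∅.
There is no time when everyone is free.
There is no common window, so the total is 0 minutes.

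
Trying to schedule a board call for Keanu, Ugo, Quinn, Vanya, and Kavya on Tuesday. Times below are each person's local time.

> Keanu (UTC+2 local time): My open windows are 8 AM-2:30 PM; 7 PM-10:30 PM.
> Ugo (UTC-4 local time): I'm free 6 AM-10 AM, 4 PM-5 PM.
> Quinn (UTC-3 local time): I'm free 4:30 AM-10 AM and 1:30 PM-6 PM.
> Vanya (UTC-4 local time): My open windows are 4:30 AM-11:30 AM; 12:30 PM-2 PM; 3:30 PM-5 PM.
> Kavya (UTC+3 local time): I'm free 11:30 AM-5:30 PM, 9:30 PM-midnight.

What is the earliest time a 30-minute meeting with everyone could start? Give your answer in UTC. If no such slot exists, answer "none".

10:00

Keanu in UTC: 06:00-12:30, 17:00-20:30 (subtract 2h to convert from UTC+2).
Ugo in UTC: 10:00-14:00, 20:00-21:00 (add 4h to convert from UTC-4).
Quinn in UTC: 07:30-13:00, 16:30-21:00 (add 3h to convert from UTC-3).
Vanya in UTC: 08:30-15:30, 16:30-18:00, 19:30-21:00 (add 4h to convert from UTC-4).
Kavya in UTC: 08:30-14:30, 18:30-21:00 (subtract 3h to convert from UTC+3).
Keanu ∩ Ugo: 10:00-12:30, 20:00-20:30.
Keanu ∩ Ugo ∩ Quinn: 10:00-12:30, 20:00-20:30.
Keanu ∩ Ugo ∩ Quinn ∩ Vanya: 10:00-12:30, 20:00-20:30.
Keanu ∩ Ugo ∩ Quinn ∩ Vanya ∩ Kavya: 10:00-12:30, 20:00-20:30.
Those are the intersection windows.
The first common window of at least 30 minutes is 10:00-12:30, so the earliest start is 10:00.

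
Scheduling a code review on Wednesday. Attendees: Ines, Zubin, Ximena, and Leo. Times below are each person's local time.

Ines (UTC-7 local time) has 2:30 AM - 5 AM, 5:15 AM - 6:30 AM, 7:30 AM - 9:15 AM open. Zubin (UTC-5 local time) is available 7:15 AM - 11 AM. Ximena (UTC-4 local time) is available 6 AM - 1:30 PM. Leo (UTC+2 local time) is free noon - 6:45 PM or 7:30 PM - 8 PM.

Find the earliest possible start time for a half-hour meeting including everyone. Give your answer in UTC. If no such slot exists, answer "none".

Ines in UTC: 09:30-12:00, 12:15-13:30, 14:30-16:15 (add 7h to convert from UTC-7).
Zubin in UTC: 12:15-16:00 (add 5h to convert from UTC-5).
Ximena in UTC: 10:00-17:30 (add 4h to convert from UTC-4).
Leo in UTC: 10:00-16:45, 17:30-18:00 (subtract 2h to convert from UTC+2).
Ines ∩ Zubin: 12:15-13:30, 14:30-16:00.
Ines ∩ Zubin ∩ Ximena: 12:15-13:30, 14:30-16:00.
Ines ∩ Zubin ∩ Ximena ∩ Leo: 12:15-13:30, 14:30-16:00.
The first common window of at least 30 minutes is 12:15-13:30, so the earliest start is 12:15.

12:15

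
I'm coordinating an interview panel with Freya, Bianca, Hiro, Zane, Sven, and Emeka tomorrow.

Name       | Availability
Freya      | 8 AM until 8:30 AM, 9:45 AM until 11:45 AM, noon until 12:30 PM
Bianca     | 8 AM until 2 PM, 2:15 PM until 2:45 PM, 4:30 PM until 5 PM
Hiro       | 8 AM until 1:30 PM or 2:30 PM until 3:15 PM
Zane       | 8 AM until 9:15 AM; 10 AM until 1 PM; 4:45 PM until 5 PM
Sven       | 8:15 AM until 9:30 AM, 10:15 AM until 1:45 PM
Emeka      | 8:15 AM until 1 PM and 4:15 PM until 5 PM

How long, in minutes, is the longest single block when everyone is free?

Freya ∩ Bianca: 08:00-08:30, 09:45-11:45, 12:00-12:30.
Freya ∩ Bianca ∩ Hiro: 08:00-08:30, 09:45-11:45, 12:00-12:30.
Freya ∩ Bianca ∩ Hiro ∩ Zane: 08:00-08:30, 10:00-11:45, 12:00-12:30.
Freya ∩ Bianca ∩ Hiro ∩ Zane ∩ Sven: 08:15-08:30, 10:15-11:45, 12:00-12:30.
Freya ∩ Bianca ∩ Hiro ∩ Zane ∩ Sven ∩ Emeka: 08:15-08:30, 10:15-11:45, 12:00-12:30.
The longest is 10:15-11:45 at 90 minutes.

90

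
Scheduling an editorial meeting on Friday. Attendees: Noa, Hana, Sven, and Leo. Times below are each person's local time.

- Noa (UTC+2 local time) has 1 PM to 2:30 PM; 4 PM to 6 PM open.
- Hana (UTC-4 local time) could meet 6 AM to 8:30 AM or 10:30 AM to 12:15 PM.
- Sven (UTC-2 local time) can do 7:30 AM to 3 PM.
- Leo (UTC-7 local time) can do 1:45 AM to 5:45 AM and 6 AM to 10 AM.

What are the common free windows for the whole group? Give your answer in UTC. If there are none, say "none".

11:00-12:30, 14:30-16:00

Noa in UTC: 11:00-12:30, 14:00-16:00 (subtract 2h to convert from UTC+2).
Hana in UTC: 10:00-12:30, 14:30-16:15 (add 4h to convert from UTC-4).
Sven in UTC: 09:30-17:00 (add 2h to convert from UTC-2).
Leo in UTC: 08:45-12:45, 13:00-17:00 (add 7h to convert from UTC-7).
Noa ∩ Hana: 11:00-12:30, 14:30-16:00.
Noa ∩ Hana ∩ Sven: 11:00-12:30, 14:30-16:00.
Noa ∩ Hana ∩ Sven ∩ Leo: 11:00-12:30, 14:30-16:00.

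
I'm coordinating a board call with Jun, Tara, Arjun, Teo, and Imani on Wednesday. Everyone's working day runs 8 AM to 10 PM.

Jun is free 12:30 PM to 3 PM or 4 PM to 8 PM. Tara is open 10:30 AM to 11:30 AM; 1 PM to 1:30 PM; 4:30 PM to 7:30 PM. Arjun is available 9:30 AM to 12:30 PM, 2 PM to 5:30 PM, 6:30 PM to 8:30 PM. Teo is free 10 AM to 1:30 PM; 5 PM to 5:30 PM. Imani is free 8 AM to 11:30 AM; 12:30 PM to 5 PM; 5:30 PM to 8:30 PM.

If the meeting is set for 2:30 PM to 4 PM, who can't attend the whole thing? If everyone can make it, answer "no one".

Jun: not fully free for 14:30-16:00. Tara: not fully free for 14:30-16:00. Arjun: free for 14:30-16:00. Teo: not fully free for 14:30-16:00. Imani: free for 14:30-16:00.

Jun, Tara, Teo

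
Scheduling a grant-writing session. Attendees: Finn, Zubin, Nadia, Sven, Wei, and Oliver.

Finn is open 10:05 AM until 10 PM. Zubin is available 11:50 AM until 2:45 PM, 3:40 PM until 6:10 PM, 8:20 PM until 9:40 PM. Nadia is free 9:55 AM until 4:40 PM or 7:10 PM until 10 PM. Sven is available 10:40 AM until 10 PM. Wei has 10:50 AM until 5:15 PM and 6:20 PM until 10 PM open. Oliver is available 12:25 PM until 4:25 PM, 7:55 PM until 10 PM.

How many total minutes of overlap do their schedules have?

Finn ∩ Zubin: 11:50-14:45, 15:40-18:10, 20:20-21:40.
Finn ∩ Zubin ∩ Nadia: 11:50-14:45, 15:40-16:40, 20:20-21:40.
Finn ∩ Zubin ∩ Nadia ∩ Sven: 11:50-14:45, 15:40-16:40, 20:20-21:40.
Finn ∩ Zubin ∩ Nadia ∩ Sven ∩ Wei: 11:50-14:45, 15:40-16:40, 20:20-21:40.
Finn ∩ Zubin ∩ Nadia ∩ Sven ∩ Wei ∩ Oliver: 12:25-14:45, 15:40-16:25, 20:20-21:40.
Those are the intersection windows.
Summing the common windows: 140 + 45 + 80 = 265 minutes.

265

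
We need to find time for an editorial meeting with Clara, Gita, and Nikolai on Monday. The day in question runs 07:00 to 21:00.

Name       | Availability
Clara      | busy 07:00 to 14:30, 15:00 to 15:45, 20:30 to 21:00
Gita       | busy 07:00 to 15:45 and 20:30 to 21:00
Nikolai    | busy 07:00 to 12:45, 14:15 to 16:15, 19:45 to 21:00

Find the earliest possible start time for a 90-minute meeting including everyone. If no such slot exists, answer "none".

Clara free: 14:30-15:00, 15:45-20:30 (invert busy blocks within the working day).
Gita free: 15:45-20:30 (invert busy blocks within the working day).
Nikolai free: 12:45-14:15, 16:15-19:45 (invert busy blocks within the working day).
Clara ∩ Gita: 15:45-20:30.
Clara ∩ Gita ∩ Nikolai: 16:15-19:45.
The first common window of at least 90 minutes is 16:15-19:45, so the earliest start is 16:15.

16:15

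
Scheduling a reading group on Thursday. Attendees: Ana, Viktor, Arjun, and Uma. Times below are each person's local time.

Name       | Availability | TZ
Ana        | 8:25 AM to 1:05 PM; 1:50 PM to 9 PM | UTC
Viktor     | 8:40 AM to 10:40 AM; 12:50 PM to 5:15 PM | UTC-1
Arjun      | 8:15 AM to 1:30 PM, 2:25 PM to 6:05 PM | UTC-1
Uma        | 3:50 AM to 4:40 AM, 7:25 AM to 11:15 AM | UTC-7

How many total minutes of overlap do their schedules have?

225

Ana in UTC: 08:25-13:05, 13:50-21:00.
Viktor in UTC: 09:40-11:40, 13:50-18:15 (add 1h to convert from UTC-1).
Arjun in UTC: 09:15-14:30, 15:25-19:05 (add 1h to convert from UTC-1).
Uma in UTC: 10:50-11:40, 14:25-18:15 (add 7h to convert from UTC-7).
Ana ∩ Viktor: 09:40-11:40, 13:50-18:15.
Ana ∩ Viktor ∩ Arjun: 09:40-11:40, 13:50-14:30, 15:25-18:15.
Ana ∩ Viktor ∩ Arjun ∩ Uma: 10:50-11:40, 14:25-14:30, 15:25-18:15.
So the common availability across everyone is 10:50-11:40, 14:25-14:30, 15:25-18:15.
Summing the common windows: 50 + 5 + 170 = 225 minutes.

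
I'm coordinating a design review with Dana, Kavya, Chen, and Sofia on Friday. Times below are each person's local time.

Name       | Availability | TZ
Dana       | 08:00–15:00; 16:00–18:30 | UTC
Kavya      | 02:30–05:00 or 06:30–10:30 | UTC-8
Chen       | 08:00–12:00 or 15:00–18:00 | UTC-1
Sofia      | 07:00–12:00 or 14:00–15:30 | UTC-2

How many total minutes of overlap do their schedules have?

Dana in UTC: 08:00-15:00, 16:00-18:30.
Kavya in UTC: 10:30-13:00, 14:30-18:30 (add 8h to convert from UTC-8).
Chen in UTC: 09:00-13:00, 16:00-19:00 (add 1h to convert from UTC-1).
Sofia in UTC: 09:00-14:00, 16:00-17:30 (add 2h to convert from UTC-2).
Dana ∩ Kavya: 10:30-13:00, 14:30-15:00, 16:00-18:30.
Dana ∩ Kavya ∩ Chen: 10:30-13:00, 16:00-18:30.
Dana ∩ Kavya ∩ Chen ∩ Sofia: 10:30-13:00, 16:00-17:30.
So the common availability across everyone is 10:30-13:00, 16:00-17:30.
Summing the common windows: 150 + 90 = 240 minutes.

240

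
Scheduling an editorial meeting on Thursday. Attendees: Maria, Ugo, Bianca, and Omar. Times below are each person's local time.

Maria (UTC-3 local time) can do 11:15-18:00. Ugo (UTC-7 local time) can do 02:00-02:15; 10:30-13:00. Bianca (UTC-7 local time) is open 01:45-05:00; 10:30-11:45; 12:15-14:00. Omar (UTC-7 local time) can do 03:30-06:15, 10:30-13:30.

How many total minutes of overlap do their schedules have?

Maria in UTC: 14:15-21:00 (add 3h to convert from UTC-3).
Ugo in UTC: 09:00-09:15, 17:30-20:00 (add 7h to convert from UTC-7).
Bianca in UTC: 08:45-12:00, 17:30-18:45, 19:15-21:00 (add 7h to convert from UTC-7).
Omar in UTC: 10:30-13:15, 17:30-20:30 (add 7h to convert from UTC-7).
Maria ∩ Ugo: 17:30-20:00.
Maria ∩ Ugo ∩ Bianca: 17:30-18:45, 19:15-20:00.
Maria ∩ Ugo ∩ Bianca ∩ Omar: 17:30-18:45, 19:15-20:00.
Summing the common windows: 75 + 45 = 120 minutes.

120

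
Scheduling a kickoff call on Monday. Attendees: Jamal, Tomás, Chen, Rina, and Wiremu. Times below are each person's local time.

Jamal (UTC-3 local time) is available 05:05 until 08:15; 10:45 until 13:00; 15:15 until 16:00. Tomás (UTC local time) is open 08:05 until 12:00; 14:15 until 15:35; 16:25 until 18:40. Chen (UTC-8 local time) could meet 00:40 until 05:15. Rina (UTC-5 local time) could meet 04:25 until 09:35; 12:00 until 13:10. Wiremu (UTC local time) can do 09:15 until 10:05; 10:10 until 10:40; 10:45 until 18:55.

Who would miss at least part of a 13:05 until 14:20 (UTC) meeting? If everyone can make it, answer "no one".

Jamal in UTC: 08:05-11:15, 13:45-16:00, 18:15-19:00 (add 3h to convert from UTC-3).
Tomás in UTC: 08:05-12:00, 14:15-15:35, 16:25-18:40.
Chen in UTC: 08:40-13:15 (add 8h to convert from UTC-8).
Rina in UTC: 09:25-14:35, 17:00-18:10 (add 5h to convert from UTC-5).
Wiremu in UTC: 09:15-10:05, 10:10-10:40, 10:45-18:55.
Jamal: not fully free for 13:05-14:20. Tomás: not fully free for 13:05-14:20. Chen: not fully free for 13:05-14:20. Rina: free for 13:05-14:20. Wiremu: free for 13:05-14:20.

Chen, Jamal, Tomás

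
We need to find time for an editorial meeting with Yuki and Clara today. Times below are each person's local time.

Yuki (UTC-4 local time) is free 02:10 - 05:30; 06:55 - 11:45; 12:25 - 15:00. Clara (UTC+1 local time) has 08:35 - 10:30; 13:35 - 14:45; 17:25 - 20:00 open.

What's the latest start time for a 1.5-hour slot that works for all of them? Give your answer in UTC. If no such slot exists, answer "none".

Yuki in UTC: 06:10-09:30, 10:55-15:45, 16:25-19:00 (add 4h to convert from UTC-4).
Clara in UTC: 07:35-09:30, 12:35-13:45, 16:25-19:00 (subtract 1h to convert from UTC+1).
Yuki ∩ Clara: 07:35-09:30, 12:35-13:45, 16:25-19:00.
The last common window of at least 90 minutes is 16:25-19:00; a 90-minute meeting can start as late as 17:30 and still end by 19:00.

17:30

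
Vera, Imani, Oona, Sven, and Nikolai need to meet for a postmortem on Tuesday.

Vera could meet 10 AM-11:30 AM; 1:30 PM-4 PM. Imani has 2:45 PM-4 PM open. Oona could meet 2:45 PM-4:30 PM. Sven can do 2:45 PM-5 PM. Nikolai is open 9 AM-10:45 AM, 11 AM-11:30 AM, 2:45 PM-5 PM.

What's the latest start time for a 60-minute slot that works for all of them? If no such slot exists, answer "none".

Vera ∩ Imani: 14:45-16:00.
Vera ∩ Imani ∩ Oona: 14:45-16:00.
Vera ∩ Imani ∩ Oona ∩ Sven: 14:45-16:00.
Vera ∩ Imani ∩ Oona ∩ Sven ∩ Nikolai: 14:45-16:00.
Those are the intersection windows.
The last common window of at least 60 minutes is 14:45-16:00; a 60-minute meeting can start as late as 15:00 and still end by 16:00.

15:00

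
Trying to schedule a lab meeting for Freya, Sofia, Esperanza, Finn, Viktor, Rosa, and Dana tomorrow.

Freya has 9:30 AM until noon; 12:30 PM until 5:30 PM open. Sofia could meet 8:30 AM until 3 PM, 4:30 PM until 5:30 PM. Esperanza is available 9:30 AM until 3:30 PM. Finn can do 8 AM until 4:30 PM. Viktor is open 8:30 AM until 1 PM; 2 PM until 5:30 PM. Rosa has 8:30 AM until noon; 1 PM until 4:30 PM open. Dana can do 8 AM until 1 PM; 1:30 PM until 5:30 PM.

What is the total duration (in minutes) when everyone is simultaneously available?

Freya ∩ Sofia: 09:30-12:00, 12:30-15:00, 16:30-17:30.
Freya ∩ Sofia ∩ Esperanza: 09:30-12:00, 12:30-15:00.
Freya ∩ Sofia ∩ Esperanza ∩ Finn: 09:30-12:00, 12:30-15:00.
Freya ∩ Sofia ∩ Esperanza ∩ Finn ∩ Viktor: 09:30-12:00, 12:30-13:00, 14:00-15:00.
Freya ∩ Sofia ∩ Esperanza ∩ Finn ∩ Viktor ∩ Rosa: 09:30-12:00, 14:00-15:00.
Freya ∩ Sofia ∩ Esperanza ∩ Finn ∩ Viktor ∩ Rosa ∩ Dana: 09:30-12:00, 14:00-15:00.
Those are the intersection windows.
Summing the common windows: 150 + 60 = 210 minutes.

210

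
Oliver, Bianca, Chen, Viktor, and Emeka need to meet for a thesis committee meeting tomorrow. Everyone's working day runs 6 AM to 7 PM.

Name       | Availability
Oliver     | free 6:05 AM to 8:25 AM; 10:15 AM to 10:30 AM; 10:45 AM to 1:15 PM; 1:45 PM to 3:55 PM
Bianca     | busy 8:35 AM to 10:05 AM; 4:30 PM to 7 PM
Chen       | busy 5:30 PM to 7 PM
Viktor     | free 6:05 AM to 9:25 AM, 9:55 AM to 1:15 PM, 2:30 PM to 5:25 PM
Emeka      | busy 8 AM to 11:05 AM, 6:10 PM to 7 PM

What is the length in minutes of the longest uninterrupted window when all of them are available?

130

Oliver free: 06:05-08:25, 10:15-10:30, 10:45-13:15, 13:45-15:55.
Bianca free: 06:00-08:35, 10:05-16:30 (invert busy blocks within the working day).
Chen free: 06:00-17:30 (invert busy blocks within the working day).
Viktor free: 06:05-09:25, 09:55-13:15, 14:30-17:25.
Emeka free: 06:00-08:00, 11:05-18:10 (invert busy blocks within the working day).
Oliver ∩ Bianca: 06:05-08:25, 10:15-10:30, 10:45-13:15, 13:45-15:55.
Oliver ∩ Bianca ∩ Chen: 06:05-08:25, 10:15-10:30, 10:45-13:15, 13:45-15:55.
Oliver ∩ Bianca ∩ Chen ∩ Viktor: 06:05-08:25, 10:15-10:30, 10:45-13:15, 14:30-15:55.
Oliver ∩ Bianca ∩ Chen ∩ Viktor ∩ Emeka: 06:05-08:00, 11:05-13:15, 14:30-15:55.
The longest is 11:05-13:15 at 130 minutes.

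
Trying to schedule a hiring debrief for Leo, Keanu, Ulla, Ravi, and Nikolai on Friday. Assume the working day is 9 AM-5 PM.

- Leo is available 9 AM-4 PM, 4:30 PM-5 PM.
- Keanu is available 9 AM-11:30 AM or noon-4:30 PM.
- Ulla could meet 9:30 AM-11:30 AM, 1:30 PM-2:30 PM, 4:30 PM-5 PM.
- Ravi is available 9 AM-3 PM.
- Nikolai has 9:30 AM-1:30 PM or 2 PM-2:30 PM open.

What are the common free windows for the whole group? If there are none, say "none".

09:30-11:30, 14:00-14:30

Leo ∩ Keanu: 09:00-11:30, 12:00-16:00.
Leo ∩ Keanu ∩ Ulla: 09:30-11:30, 13:30-14:30.
Leo ∩ Keanu ∩ Ulla ∩ Ravi: 09:30-11:30, 13:30-14:30.
Leo ∩ Keanu ∩ Ulla ∩ Ravi ∩ Nikolai: 09:30-11:30, 14:00-14:30.
Those are the intersection windows.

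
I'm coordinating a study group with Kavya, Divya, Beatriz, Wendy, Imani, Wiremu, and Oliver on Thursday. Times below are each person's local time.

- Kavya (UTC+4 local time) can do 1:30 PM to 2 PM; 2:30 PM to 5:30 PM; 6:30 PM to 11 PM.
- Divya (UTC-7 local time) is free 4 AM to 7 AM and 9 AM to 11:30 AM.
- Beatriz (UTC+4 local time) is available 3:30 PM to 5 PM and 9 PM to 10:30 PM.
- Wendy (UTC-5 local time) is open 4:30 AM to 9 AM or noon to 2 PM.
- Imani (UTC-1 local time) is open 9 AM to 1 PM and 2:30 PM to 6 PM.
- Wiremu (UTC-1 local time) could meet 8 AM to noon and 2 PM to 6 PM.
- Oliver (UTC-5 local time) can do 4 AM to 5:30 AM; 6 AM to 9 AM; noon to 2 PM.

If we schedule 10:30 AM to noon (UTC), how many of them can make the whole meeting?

4

Kavya in UTC: 09:30-10:00, 10:30-13:30, 14:30-19:00 (subtract 4h to convert from UTC+4).
Divya in UTC: 11:00-14:00, 16:00-18:30 (add 7h to convert from UTC-7).
Beatriz in UTC: 11:30-13:00, 17:00-18:30 (subtract 4h to convert from UTC+4).
Wendy in UTC: 09:30-14:00, 17:00-19:00 (add 5h to convert from UTC-5).
Imani in UTC: 10:00-14:00, 15:30-19:00 (add 1h to convert from UTC-1).
Wiremu in UTC: 09:00-13:00, 15:00-19:00 (add 1h to convert from UTC-1).
Oliver in UTC: 09:00-10:30, 11:00-14:00, 17:00-19:00 (add 5h to convert from UTC-5).
Kavya, Wendy, Imani, and Wiremu can make the full 10:30-12:00 slot — that's 4.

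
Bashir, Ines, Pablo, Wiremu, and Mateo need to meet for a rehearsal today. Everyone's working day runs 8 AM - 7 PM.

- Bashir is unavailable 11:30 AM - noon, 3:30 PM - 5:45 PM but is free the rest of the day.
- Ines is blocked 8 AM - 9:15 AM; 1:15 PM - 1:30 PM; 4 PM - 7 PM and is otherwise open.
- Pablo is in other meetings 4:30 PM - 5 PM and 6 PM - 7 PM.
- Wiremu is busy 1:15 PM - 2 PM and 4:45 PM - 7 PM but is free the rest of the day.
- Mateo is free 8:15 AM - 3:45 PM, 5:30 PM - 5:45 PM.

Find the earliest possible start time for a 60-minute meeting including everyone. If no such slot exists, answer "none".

09:15

Bashir free: 08:00-11:30, 12:00-15:30, 17:45-19:00 (invert busy blocks within the working day).
Ines free: 09:15-13:15, 13:30-16:00 (invert busy blocks within the working day).
Pablo free: 08:00-16:30, 17:00-18:00 (invert busy blocks within the working day).
Wiremu free: 08:00-13:15, 14:00-16:45 (invert busy blocks within the working day).
Mateo free: 08:15-15:45, 17:30-17:45.
Bashir ∩ Ines: 09:15-11:30, 12:00-13:15, 13:30-15:30.
Bashir ∩ Ines ∩ Pablo: 09:15-11:30, 12:00-13:15, 13:30-15:30.
Bashir ∩ Ines ∩ Pablo ∩ Wiremu: 09:15-11:30, 12:00-13:15, 14:00-15:30.
Bashir ∩ Ines ∩ Pablo ∩ Wiremu ∩ Mateo: 09:15-11:30, 12:00-13:15, 14:00-15:30.
Those are the intersection windows.
The first common window of at least 60 minutes is 09:15-11:30, so the earliest start is 09:15.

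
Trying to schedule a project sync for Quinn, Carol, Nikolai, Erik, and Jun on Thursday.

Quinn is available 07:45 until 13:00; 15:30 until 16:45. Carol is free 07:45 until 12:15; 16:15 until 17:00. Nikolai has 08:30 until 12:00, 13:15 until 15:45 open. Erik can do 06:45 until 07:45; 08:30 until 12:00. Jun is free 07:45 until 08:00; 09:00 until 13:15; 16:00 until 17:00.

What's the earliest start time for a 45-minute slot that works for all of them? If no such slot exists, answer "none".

09:00

Quinn ∩ Carol: 07:45-12:15, 16:15-16:45.
Quinn ∩ Carol ∩ Nikolai: 08:30-12:00.
Quinn ∩ Carol ∩ Nikolai ∩ Erik: 08:30-12:00.
Quinn ∩ Carol ∩ Nikolai ∩ Erik ∩ Jun: 09:00-12:00.
So the common availability across everyone is 09:00-12:00.
The first common window of at least 45 minutes is 09:00-12:00, so the earliest start is 09:00.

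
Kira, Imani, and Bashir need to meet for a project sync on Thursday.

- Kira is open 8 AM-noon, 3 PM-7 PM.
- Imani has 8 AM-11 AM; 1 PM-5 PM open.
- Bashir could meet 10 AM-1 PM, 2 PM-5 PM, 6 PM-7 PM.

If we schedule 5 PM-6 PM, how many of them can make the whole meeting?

Kira can make the full 17:00-18:00 slot — that's 1.

1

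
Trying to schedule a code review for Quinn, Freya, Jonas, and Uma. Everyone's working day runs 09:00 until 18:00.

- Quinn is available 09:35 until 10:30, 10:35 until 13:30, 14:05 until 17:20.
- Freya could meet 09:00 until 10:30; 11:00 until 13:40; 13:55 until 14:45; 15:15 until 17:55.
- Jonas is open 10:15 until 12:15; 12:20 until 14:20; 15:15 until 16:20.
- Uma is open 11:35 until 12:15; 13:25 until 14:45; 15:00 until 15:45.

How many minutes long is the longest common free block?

Quinn ∩ Freya: 09:35-10:30, 11:00-13:30, 14:05-14:45, 15:15-17:20.
Quinn ∩ Freya ∩ Jonas: 10:15-10:30, 11:00-12:15, 12:20-13:30, 14:05-14:20, 15:15-16:20.
Quinn ∩ Freya ∩ Jonas ∩ Uma: 11:35-12:15, 13:25-13:30, 14:05-14:20, 15:15-15:45.
The longest is 11:35-12:15 at 40 minutes.

40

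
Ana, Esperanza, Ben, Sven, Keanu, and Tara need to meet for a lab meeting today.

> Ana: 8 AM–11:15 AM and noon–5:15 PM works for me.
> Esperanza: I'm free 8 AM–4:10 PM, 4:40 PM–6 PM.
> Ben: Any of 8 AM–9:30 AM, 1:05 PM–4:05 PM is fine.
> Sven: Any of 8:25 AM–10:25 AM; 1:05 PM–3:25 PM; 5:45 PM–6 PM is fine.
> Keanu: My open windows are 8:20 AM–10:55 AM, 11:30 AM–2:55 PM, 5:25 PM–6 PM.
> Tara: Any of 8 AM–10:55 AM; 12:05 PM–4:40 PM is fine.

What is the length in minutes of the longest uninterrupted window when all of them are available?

110

Ana ∩ Esperanza: 08:00-11:15, 12:00-16:10, 16:40-17:15.
Ana ∩ Esperanza ∩ Ben: 08:00-09:30, 13:05-16:05.
Ana ∩ Esperanza ∩ Ben ∩ Sven: 08:25-09:30, 13:05-15:25.
Ana ∩ Esperanza ∩ Ben ∩ Sven ∩ Keanu: 08:25-09:30, 13:05-14:55.
Ana ∩ Esperanza ∩ Ben ∩ Sven ∩ Keanu ∩ Tara: 08:25-09:30, 13:05-14:55.
Those are the intersection windows.
The longest is 13:05-14:55 at 110 minutes.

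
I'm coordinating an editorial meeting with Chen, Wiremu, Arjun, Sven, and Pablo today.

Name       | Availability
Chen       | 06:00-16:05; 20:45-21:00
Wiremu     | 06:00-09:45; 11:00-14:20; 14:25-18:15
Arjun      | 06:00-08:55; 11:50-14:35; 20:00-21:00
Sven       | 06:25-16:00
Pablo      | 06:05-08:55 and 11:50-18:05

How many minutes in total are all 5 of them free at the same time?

Chen ∩ Wiremu: 06:00-09:45, 11:00-14:20, 14:25-16:05.
Chen ∩ Wiremu ∩ Arjun: 06:00-08:55, 11:50-14:20, 14:25-14:35.
Chen ∩ Wiremu ∩ Arjun ∩ Sven: 06:25-08:55, 11:50-14:20, 14:25-14:35.
Chen ∩ Wiremu ∩ Arjun ∩ Sven ∩ Pablo: 06:25-08:55, 11:50-14:20, 14:25-14:35.
Those are the intersection windows.
Summing the common windows: 150 + 150 + 10 = 310 minutes.

310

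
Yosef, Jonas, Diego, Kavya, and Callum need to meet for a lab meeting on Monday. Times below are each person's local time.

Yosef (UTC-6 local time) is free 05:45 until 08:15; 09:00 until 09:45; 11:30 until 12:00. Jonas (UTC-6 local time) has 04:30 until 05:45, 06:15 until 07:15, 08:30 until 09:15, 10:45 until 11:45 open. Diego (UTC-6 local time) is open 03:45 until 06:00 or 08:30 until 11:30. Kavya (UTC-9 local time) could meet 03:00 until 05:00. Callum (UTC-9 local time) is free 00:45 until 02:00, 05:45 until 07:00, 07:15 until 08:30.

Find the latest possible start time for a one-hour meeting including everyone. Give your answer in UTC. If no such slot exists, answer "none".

none

Yosef in UTC: 11:45-14:15, 15:00-15:45, 17:30-18:00 (add 6h to convert from UTC-6).
Jonas in UTC: 10:30-11:45, 12:15-13:15, 14:30-15:15, 16:45-17:45 (add 6h to convert from UTC-6).
Diego in UTC: 09:45-12:00, 14:30-17:30 (add 6h to convert from UTC-6).
Kavya in UTC: 12:00-14:00 (add 9h to convert from UTC-9).
Callum in UTC: 09:45-11:00, 14:45-16:00, 16:15-17:30 (add 9h to convert from UTC-9).
Yosef ∩ Jonas: 12:15-13:15, 15:00-15:15, 17:30-17:45.
Yosef ∩ Jonas ∩ Diego: 15:00-15:15.
Yosef ∩ Jonas ∩ Diego ∩ Kavya: ∅.
Yosef ∩ Jonas ∩ Diego ∩ Kavya ∩ Callum: ∅.
There is no time when everyone is free.
No common window is at least 60 minutes long.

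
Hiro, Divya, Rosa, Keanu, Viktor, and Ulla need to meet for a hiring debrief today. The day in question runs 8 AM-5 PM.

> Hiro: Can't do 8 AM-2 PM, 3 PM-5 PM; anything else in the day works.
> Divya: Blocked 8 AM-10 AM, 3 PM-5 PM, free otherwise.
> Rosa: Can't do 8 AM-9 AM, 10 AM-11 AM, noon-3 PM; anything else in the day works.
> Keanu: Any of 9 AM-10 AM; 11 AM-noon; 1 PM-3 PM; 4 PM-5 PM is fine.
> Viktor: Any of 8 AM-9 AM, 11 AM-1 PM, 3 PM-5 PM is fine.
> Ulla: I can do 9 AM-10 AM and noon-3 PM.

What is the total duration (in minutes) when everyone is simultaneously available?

0

Hiro free: 14:00-15:00 (invert busy blocks within the working day).
Divya free: 10:00-15:00 (invert busy blocks within the working day).
Rosa free: 09:00-10:00, 11:00-12:00, 15:00-17:00 (invert busy blocks within the working day).
Keanu free: 09:00-10:00, 11:00-12:00, 13:00-15:00, 16:00-17:00.
Viktor free: 08:00-09:00, 11:00-13:00, 15:00-17:00.
Ulla free: 09:00-10:00, 12:00-15:00.
Hiro ∩ Divya: 14:00-15:00.
Hiro ∩ Divya ∩ Rosa: ∅.
Hiro ∩ Divya ∩ Rosa ∩ Keanu: ∅.
Hiro ∩ Divya ∩ Rosa ∩ Keanu ∩ Viktor: ∅.
Hiro ∩ Divya ∩ Rosa ∩ Keanu ∩ Viktor ∩ Ulla: ∅.
There is no time when everyone is free.
There is no common window, so the total is 0 minutes.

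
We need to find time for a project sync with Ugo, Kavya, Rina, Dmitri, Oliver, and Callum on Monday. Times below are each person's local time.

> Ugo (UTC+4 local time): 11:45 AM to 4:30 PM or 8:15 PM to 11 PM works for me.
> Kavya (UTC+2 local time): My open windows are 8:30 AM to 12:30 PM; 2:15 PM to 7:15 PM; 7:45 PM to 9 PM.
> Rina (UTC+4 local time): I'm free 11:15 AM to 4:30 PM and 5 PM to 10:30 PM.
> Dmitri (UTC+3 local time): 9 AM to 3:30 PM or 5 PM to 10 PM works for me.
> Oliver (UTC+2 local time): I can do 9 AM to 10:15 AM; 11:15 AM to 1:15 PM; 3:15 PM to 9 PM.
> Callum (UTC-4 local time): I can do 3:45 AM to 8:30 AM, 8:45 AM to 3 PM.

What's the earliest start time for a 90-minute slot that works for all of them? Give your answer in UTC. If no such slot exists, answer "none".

none

Ugo in UTC: 07:45-12:30, 16:15-19:00 (subtract 4h to convert from UTC+4).
Kavya in UTC: 06:30-10:30, 12:15-17:15, 17:45-19:00 (subtract 2h to convert from UTC+2).
Rina in UTC: 07:15-12:30, 13:00-18:30 (subtract 4h to convert from UTC+4).
Dmitri in UTC: 06:00-12:30, 14:00-19:00 (subtract 3h to convert from UTC+3).
Oliver in UTC: 07:00-08:15, 09:15-11:15, 13:15-19:00 (subtract 2h to convert from UTC+2).
Callum in UTC: 07:45-12:30, 12:45-19:00 (add 4h to convert from UTC-4).
Ugo ∩ Kavya: 07:45-10:30, 12:15-12:30, 16:15-17:15, 17:45-19:00.
Ugo ∩ Kavya ∩ Rina: 07:45-10:30, 12:15-12:30, 16:15-17:15, 17:45-18:30.
Ugo ∩ Kavya ∩ Rina ∩ Dmitri: 07:45-10:30, 12:15-12:30, 16:15-17:15, 17:45-18:30.
Ugo ∩ Kavya ∩ Rina ∩ Dmitri ∩ Oliver: 07:45-08:15, 09:15-10:30, 16:15-17:15, 17:45-18:30.
Ugo ∩ Kavya ∩ Rina ∩ Dmitri ∩ Oliver ∩ Callum: 07:45-08:15, 09:15-10:30, 16:15-17:15, 17:45-18:30.
No common window is at least 90 minutes long.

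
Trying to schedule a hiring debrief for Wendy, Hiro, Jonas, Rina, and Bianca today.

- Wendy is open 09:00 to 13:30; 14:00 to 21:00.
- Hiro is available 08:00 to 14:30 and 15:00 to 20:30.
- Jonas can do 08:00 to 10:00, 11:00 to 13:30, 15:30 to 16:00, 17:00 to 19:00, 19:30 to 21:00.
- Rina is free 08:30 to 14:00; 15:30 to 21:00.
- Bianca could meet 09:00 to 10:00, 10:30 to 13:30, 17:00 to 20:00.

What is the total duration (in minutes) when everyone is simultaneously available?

360

Wendy ∩ Hiro: 09:00-13:30, 14:00-14:30, 15:00-20:30.
Wendy ∩ Hiro ∩ Jonas: 09:00-10:00, 11:00-13:30, 15:30-16:00, 17:00-19:00, 19:30-20:30.
Wendy ∩ Hiro ∩ Jonas ∩ Rina: 09:00-10:00, 11:00-13:30, 15:30-16:00, 17:00-19:00, 19:30-20:30.
Wendy ∩ Hiro ∩ Jonas ∩ Rina ∩ Bianca: 09:00-10:00, 11:00-13:30, 17:00-19:00, 19:30-20:00.
Summing the common windows: 60 + 150 + 120 + 30 = 360 minutes.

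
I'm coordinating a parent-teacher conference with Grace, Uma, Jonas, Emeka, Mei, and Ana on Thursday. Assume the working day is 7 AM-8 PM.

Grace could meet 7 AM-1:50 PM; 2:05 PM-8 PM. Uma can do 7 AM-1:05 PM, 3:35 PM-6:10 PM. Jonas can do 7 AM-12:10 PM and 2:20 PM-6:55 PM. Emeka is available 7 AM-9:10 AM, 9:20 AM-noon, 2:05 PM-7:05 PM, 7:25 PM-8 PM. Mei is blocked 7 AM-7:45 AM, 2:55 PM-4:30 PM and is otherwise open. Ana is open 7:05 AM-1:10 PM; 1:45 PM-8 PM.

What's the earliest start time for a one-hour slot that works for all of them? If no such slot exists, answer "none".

07:45

Grace free: 07:00-13:50, 14:05-20:00.
Uma free: 07:00-13:05, 15:35-18:10.
Jonas free: 07:00-12:10, 14:20-18:55.
Emeka free: 07:00-09:10, 09:20-12:00, 14:05-19:05, 19:25-20:00.
Mei free: 07:45-14:55, 16:30-20:00 (invert busy blocks within the working day).
Ana free: 07:05-13:10, 13:45-20:00.
Grace ∩ Uma: 07:00-13:05, 15:35-18:10.
Grace ∩ Uma ∩ Jonas: 07:00-12:10, 15:35-18:10.
Grace ∩ Uma ∩ Jonas ∩ Emeka: 07:00-09:10, 09:20-12:00, 15:35-18:10.
Grace ∩ Uma ∩ Jonas ∩ Emeka ∩ Mei: 07:45-09:10, 09:20-12:00, 16:30-18:10.
Grace ∩ Uma ∩ Jonas ∩ Emeka ∩ Mei ∩ Ana: 07:45-09:10, 09:20-12:00, 16:30-18:10.
So the common availability across everyone is 07:45-09:10, 09:20-12:00, 16:30-18:10.
The first common window of at least 60 minutes is 07:45-09:10, so the earliest start is 07:45.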